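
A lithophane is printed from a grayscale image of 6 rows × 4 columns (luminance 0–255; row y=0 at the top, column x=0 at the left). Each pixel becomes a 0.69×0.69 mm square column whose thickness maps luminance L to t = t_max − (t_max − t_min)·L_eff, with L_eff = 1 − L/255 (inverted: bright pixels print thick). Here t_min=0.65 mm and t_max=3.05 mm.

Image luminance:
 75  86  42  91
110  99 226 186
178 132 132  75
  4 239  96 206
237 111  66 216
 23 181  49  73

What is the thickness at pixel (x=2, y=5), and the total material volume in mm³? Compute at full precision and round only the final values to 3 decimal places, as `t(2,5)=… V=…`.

t(2,5)=1.111 V=20.570

span = t_max - t_min = 3.05 - 0.65 = 2.400
L(2,5) = 49, L_eff = 1 - 49/255 = 0.807843 (inverted)
t(2,5) = 3.05 - 2.400·0.807843 = 1.111
Σt over all 6·4 pixels = 18362/425 ≈ 43.2047059
V = pitch²·Σt = 0.69²·18362/425 = 20.570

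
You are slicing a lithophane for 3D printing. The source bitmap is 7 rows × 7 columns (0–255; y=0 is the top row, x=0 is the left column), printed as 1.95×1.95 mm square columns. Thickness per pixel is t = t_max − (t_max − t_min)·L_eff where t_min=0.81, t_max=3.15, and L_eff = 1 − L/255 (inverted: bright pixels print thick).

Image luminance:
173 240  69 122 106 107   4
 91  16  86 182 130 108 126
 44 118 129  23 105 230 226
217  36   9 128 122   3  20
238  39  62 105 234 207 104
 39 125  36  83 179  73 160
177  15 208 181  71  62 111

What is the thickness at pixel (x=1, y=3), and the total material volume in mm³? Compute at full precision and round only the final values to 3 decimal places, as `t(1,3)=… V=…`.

t(1,3)=1.140 V=342.103

span = t_max - t_min = 3.15 - 0.81 = 2.340
L(1,3) = 36, L_eff = 1 - 36/255 = 0.858824 (inverted)
t(1,3) = 3.15 - 2.340·0.858824 = 1.140
Σt over all 7·7 pixels = 764727/8500 ≈ 89.9678824
V = pitch²·Σt = 1.95²·764727/8500 = 342.103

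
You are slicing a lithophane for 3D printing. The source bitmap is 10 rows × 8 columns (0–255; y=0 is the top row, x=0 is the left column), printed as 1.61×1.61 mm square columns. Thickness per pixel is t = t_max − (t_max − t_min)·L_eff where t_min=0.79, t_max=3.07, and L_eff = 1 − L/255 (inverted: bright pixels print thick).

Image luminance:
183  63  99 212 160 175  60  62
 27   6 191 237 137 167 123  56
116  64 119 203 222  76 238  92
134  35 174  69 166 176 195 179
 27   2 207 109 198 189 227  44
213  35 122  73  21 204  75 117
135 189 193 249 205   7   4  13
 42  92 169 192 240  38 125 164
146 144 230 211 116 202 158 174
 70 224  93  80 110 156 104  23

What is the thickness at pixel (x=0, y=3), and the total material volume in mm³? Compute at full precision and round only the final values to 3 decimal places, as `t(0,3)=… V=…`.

span = t_max - t_min = 3.07 - 0.79 = 2.280
L(0,3) = 134, L_eff = 1 - 134/255 = 0.474510 (inverted)
t(0,3) = 3.07 - 2.280·0.474510 = 1.988
Σt over all 10·8 pixels = 331463/2125 ≈ 155.9825882
V = pitch²·Σt = 1.61²·331463/2125 = 404.322

t(0,3)=1.988 V=404.322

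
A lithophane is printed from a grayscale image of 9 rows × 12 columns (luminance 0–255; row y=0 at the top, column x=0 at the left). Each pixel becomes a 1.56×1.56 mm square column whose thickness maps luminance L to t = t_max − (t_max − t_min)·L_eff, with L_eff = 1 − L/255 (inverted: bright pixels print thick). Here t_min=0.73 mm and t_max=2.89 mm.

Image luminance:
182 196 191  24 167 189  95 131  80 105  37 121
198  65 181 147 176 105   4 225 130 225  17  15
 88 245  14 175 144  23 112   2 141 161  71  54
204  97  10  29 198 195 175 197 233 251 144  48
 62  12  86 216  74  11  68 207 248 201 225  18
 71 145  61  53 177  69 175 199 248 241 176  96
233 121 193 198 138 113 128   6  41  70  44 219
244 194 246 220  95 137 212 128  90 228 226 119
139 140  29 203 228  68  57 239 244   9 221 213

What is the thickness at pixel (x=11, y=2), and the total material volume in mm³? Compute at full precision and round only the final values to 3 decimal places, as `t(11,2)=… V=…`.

t(11,2)=1.187 V=492.603

span = t_max - t_min = 2.89 - 0.73 = 2.160
L(11,2) = 54, L_eff = 1 - 54/255 = 0.788235 (inverted)
t(11,2) = 2.89 - 2.160·0.788235 = 1.187
Σt over all 9·12 pixels = 430137/2125 ≈ 202.4174118
V = pitch²·Σt = 1.56²·430137/2125 = 492.603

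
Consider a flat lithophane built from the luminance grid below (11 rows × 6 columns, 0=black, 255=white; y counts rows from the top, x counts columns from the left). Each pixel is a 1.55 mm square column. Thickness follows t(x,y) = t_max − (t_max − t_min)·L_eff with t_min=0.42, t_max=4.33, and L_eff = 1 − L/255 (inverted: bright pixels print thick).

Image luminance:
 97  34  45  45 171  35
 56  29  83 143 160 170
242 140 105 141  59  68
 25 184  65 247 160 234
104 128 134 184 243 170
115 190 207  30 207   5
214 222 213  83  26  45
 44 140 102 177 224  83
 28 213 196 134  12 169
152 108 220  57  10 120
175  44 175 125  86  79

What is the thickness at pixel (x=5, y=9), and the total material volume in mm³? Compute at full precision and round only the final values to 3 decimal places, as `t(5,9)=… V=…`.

span = t_max - t_min = 4.33 - 0.42 = 3.910
L(5,9) = 120, L_eff = 1 - 120/255 = 0.529412 (inverted)
t(5,9) = 4.33 - 3.910·0.529412 = 2.260
Σt over all 11·6 pixels = 228593/1500 ≈ 152.3953333
V = pitch²·Σt = 1.55²·228593/1500 = 366.130

t(5,9)=2.260 V=366.130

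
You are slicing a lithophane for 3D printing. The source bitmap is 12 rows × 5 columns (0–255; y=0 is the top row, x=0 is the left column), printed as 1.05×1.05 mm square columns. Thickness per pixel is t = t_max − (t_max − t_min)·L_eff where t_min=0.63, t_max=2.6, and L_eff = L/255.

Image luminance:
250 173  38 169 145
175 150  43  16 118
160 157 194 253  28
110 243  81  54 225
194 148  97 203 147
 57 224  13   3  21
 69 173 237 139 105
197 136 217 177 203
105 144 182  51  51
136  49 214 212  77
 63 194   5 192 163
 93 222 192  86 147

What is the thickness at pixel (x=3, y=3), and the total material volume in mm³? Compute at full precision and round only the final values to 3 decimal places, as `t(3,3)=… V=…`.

span = t_max - t_min = 2.6 - 0.63 = 1.970
L(3,3) = 54, L_eff = 54/255 = 0.211765
t(3,3) = 2.6 - 1.970·0.211765 = 2.183
Σt over all 12·5 pixels = 118918/1275 ≈ 93.2690196
V = pitch²·Σt = 1.05²·118918/1275 = 102.829

t(3,3)=2.183 V=102.829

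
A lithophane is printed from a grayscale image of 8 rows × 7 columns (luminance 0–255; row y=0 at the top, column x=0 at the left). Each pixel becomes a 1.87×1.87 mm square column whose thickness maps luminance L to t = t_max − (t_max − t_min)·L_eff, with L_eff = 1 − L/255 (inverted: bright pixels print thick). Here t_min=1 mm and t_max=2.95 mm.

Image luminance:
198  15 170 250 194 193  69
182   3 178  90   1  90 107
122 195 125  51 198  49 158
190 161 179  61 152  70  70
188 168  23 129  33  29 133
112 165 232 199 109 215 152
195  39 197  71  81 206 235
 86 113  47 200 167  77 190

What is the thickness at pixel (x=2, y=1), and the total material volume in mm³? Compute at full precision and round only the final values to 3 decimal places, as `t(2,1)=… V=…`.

span = t_max - t_min = 2.95 - 1 = 1.950
L(2,1) = 178, L_eff = 1 - 178/255 = 0.301961 (inverted)
t(2,1) = 2.95 - 1.950·0.301961 = 2.361
Σt over all 8·7 pixels = 47564/425 ≈ 111.9152941
V = pitch²·Σt = 1.87²·47564/425 = 391.357

t(2,1)=2.361 V=391.357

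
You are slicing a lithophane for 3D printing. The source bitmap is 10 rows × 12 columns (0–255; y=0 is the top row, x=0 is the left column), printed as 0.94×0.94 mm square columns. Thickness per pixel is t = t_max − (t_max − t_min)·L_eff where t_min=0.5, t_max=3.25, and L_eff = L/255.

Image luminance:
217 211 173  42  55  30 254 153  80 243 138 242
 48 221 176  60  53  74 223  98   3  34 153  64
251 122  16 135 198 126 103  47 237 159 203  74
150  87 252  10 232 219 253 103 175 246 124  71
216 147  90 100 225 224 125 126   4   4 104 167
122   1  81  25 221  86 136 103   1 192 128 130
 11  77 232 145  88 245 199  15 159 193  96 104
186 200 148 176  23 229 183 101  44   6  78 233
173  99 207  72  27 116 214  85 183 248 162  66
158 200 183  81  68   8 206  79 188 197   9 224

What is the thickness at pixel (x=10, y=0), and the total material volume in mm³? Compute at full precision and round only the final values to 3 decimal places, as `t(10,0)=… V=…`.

span = t_max - t_min = 3.25 - 0.5 = 2.750
L(10,0) = 138, L_eff = 138/255 = 0.541176
t(10,0) = 3.25 - 2.750·0.541176 = 1.762
Σt over all 10·12 pixels = 11189/51 ≈ 219.3921569
V = pitch²·Σt = 0.94²·11189/51 = 193.855

t(10,0)=1.762 V=193.855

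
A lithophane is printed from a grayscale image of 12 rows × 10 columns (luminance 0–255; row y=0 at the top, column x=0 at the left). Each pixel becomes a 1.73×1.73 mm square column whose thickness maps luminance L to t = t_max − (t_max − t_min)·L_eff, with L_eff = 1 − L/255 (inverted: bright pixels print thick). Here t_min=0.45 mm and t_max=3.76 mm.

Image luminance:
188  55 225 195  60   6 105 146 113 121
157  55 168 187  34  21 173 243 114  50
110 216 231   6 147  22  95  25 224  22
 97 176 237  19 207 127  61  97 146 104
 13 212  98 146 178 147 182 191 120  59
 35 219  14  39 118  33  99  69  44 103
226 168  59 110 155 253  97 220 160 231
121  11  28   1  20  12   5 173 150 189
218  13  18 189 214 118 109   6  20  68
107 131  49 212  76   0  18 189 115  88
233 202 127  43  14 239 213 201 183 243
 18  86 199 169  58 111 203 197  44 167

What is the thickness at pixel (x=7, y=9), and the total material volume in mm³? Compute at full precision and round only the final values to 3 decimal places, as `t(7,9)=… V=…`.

t(7,9)=2.903 V=713.311

span = t_max - t_min = 3.76 - 0.45 = 3.310
L(7,9) = 189, L_eff = 1 - 189/255 = 0.258824 (inverted)
t(7,9) = 3.76 - 3.310·0.258824 = 2.903
Σt over all 12·10 pixels = 6077531/25500 ≈ 238.3345490
V = pitch²·Σt = 1.73²·6077531/25500 = 713.311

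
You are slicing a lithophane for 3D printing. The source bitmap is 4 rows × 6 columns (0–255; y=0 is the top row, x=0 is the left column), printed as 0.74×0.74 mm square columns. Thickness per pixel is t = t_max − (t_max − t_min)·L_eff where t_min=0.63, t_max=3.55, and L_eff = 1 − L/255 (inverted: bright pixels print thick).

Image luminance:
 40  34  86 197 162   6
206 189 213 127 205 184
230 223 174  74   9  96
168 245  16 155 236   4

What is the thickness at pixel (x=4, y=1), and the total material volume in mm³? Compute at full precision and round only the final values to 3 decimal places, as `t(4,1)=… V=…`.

t(4,1)=2.977 V=28.841

span = t_max - t_min = 3.55 - 0.63 = 2.920
L(4,1) = 205, L_eff = 1 - 205/255 = 0.196078 (inverted)
t(4,1) = 3.55 - 2.920·0.196078 = 2.977
Σt over all 4·6 pixels = 111919/2125 ≈ 52.6677647
V = pitch²·Σt = 0.74²·111919/2125 = 28.841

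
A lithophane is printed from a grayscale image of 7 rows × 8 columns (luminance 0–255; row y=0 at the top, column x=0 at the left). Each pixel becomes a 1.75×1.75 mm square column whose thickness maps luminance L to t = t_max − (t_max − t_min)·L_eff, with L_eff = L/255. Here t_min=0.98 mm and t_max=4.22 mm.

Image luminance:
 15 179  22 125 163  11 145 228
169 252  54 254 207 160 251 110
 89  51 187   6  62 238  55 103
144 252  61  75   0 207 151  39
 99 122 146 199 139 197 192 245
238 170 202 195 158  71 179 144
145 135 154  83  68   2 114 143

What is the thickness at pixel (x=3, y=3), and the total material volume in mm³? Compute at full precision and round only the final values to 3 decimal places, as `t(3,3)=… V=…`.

t(3,3)=3.267 V=427.806

span = t_max - t_min = 4.22 - 0.98 = 3.240
L(3,3) = 75, L_eff = 75/255 = 0.294118
t(3,3) = 4.22 - 3.240·0.294118 = 3.267
Σt over all 7·8 pixels = 59369/425 ≈ 139.6917647
V = pitch²·Σt = 1.75²·59369/425 = 427.806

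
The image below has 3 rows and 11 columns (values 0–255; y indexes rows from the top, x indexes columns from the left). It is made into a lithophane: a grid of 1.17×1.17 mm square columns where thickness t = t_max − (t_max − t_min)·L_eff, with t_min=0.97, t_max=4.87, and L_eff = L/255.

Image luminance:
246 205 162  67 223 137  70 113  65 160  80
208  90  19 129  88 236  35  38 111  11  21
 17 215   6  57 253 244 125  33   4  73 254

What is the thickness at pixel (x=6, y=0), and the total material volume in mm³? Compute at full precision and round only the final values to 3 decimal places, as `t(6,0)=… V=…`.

span = t_max - t_min = 4.87 - 0.97 = 3.900
L(6,0) = 70, L_eff = 70/255 = 0.274510
t(6,0) = 4.87 - 3.900·0.274510 = 3.799
Σt over all 3·11 pixels = 174537/1700 ≈ 102.6688235
V = pitch²·Σt = 1.17²·174537/1700 = 140.543

t(6,0)=3.799 V=140.543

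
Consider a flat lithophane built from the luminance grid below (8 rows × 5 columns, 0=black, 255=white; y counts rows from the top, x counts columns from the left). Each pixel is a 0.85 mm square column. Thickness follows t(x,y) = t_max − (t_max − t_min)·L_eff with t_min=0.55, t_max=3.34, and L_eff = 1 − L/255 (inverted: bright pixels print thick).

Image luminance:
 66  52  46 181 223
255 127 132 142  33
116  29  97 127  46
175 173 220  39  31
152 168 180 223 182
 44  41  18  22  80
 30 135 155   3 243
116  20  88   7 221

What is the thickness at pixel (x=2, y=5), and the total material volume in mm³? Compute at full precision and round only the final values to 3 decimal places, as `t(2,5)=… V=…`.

span = t_max - t_min = 3.34 - 0.55 = 2.790
L(2,5) = 18, L_eff = 1 - 18/255 = 0.929412 (inverted)
t(2,5) = 3.34 - 2.790·0.929412 = 0.747
Σt over all 8·5 pixels = 299867/4250 ≈ 70.5569412
V = pitch²·Σt = 0.85²·299867/4250 = 50.977

t(2,5)=0.747 V=50.977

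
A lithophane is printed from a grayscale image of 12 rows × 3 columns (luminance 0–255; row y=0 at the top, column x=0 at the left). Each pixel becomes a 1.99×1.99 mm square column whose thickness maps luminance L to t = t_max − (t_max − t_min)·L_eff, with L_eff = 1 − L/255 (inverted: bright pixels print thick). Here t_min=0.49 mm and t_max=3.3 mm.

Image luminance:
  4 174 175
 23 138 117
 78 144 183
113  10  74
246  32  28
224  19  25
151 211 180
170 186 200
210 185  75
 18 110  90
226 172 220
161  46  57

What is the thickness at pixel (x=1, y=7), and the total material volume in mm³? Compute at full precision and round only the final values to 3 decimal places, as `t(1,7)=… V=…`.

span = t_max - t_min = 3.3 - 0.49 = 2.810
L(1,7) = 186, L_eff = 1 - 186/255 = 0.270588 (inverted)
t(1,7) = 3.3 - 2.810·0.270588 = 2.540
Σt over all 12·3 pixels = 341459/5100 ≈ 66.9527451
V = pitch²·Σt = 1.99²·341459/5100 = 265.140

t(1,7)=2.540 V=265.140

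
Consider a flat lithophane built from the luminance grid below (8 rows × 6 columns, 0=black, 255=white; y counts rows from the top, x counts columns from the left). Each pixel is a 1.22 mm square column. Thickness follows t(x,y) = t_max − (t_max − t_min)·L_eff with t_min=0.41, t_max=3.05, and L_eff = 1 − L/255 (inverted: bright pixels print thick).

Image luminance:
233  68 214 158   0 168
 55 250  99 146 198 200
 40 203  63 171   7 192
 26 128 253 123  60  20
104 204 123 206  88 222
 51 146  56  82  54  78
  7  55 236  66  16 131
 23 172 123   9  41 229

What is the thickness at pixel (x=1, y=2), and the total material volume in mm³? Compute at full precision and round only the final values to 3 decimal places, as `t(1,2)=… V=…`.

t(1,2)=2.512 V=115.538

span = t_max - t_min = 3.05 - 0.41 = 2.640
L(1,2) = 203, L_eff = 1 - 203/255 = 0.203922 (inverted)
t(1,2) = 3.05 - 2.640·0.203922 = 2.512
Σt over all 8·6 pixels = 164954/2125 ≈ 77.6254118
V = pitch²·Σt = 1.22²·164954/2125 = 115.538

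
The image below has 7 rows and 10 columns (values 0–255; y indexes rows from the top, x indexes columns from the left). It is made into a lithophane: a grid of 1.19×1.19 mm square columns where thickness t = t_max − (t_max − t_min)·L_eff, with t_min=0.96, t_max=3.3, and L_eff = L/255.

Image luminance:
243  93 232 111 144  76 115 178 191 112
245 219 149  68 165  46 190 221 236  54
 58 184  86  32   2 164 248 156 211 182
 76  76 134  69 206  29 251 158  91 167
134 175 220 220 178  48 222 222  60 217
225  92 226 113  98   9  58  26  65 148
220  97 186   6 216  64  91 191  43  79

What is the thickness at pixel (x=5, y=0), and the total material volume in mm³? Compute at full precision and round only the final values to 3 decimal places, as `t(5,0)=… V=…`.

t(5,0)=2.603 V=202.148

span = t_max - t_min = 3.3 - 0.96 = 2.340
L(5,0) = 76, L_eff = 76/255 = 0.298039
t(5,0) = 3.3 - 2.340·0.298039 = 2.603
Σt over all 7·10 pixels = 606687/4250 ≈ 142.7498824
V = pitch²·Σt = 1.19²·606687/4250 = 202.148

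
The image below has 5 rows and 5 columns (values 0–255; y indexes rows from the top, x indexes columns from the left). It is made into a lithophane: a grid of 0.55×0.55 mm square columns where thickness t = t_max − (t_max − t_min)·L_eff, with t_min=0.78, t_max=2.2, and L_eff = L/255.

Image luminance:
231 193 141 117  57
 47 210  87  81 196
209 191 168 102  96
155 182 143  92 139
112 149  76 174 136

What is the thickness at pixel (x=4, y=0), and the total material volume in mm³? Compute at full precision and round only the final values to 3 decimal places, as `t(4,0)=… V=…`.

span = t_max - t_min = 2.2 - 0.78 = 1.420
L(4,0) = 57, L_eff = 57/255 = 0.223529
t(4,0) = 2.2 - 1.420·0.223529 = 1.883
Σt over all 5·5 pixels = 226943/6375 ≈ 35.5989020
V = pitch²·Σt = 0.55²·226943/6375 = 10.769

t(4,0)=1.883 V=10.769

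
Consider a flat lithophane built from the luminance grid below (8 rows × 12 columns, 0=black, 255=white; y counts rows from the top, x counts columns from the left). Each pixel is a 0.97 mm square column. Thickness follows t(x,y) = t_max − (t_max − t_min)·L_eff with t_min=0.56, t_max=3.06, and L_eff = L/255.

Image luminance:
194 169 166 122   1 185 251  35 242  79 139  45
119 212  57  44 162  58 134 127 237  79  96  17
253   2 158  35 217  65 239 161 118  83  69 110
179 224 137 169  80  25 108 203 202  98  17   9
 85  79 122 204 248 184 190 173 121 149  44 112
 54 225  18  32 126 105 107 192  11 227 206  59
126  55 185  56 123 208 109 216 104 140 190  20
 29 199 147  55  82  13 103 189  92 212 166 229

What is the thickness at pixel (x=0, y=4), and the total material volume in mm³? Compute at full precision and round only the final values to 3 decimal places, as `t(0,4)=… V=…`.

span = t_max - t_min = 3.06 - 0.56 = 2.500
L(0,4) = 85, L_eff = 85/255 = 0.333333
t(0,4) = 3.06 - 2.500·0.333333 = 2.227
Σt over all 8·12 pixels = 223894/1275 ≈ 175.6031373
V = pitch²·Σt = 0.97²·223894/1275 = 165.225

t(0,4)=2.227 V=165.225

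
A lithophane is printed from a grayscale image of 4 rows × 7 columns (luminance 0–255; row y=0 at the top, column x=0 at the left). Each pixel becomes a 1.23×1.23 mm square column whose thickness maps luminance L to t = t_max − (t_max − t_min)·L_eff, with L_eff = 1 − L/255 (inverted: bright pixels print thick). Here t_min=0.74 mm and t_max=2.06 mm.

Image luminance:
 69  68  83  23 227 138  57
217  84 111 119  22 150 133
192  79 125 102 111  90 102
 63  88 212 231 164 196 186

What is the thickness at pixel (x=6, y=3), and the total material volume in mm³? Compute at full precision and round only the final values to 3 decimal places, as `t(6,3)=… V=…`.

span = t_max - t_min = 2.06 - 0.74 = 1.320
L(6,3) = 186, L_eff = 1 - 186/255 = 0.270588 (inverted)
t(6,3) = 2.06 - 1.320·0.270588 = 1.703
Σt over all 4·7 pixels = 81892/2125 ≈ 38.5374118
V = pitch²·Σt = 1.23²·81892/2125 = 58.303

t(6,3)=1.703 V=58.303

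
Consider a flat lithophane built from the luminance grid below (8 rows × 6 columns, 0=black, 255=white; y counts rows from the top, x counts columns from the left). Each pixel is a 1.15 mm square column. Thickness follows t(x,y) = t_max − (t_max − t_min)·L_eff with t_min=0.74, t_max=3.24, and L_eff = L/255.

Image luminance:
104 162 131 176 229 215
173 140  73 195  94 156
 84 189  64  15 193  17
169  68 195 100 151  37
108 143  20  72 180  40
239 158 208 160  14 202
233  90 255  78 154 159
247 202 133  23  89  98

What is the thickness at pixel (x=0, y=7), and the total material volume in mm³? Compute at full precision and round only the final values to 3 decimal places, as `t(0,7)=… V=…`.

t(0,7)=0.818 V=122.241

span = t_max - t_min = 3.24 - 0.74 = 2.500
L(0,7) = 247, L_eff = 247/255 = 0.968627
t(0,7) = 3.24 - 2.500·0.968627 = 0.818
Σt over all 8·6 pixels = 78567/850 ≈ 92.4317647
V = pitch²·Σt = 1.15²·78567/850 = 122.241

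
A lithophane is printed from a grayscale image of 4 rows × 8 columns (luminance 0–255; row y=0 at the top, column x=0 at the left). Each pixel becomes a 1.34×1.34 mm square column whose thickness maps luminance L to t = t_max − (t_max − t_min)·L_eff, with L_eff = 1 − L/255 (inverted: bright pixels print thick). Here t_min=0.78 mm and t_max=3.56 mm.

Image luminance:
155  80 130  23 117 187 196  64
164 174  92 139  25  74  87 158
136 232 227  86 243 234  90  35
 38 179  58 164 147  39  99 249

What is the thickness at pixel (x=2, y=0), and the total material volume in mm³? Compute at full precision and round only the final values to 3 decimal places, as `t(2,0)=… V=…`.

span = t_max - t_min = 3.56 - 0.78 = 2.780
L(2,0) = 130, L_eff = 1 - 130/255 = 0.490196 (inverted)
t(2,0) = 3.56 - 2.780·0.490196 = 2.197
Σt over all 4·8 pixels = 891059/12750 ≈ 69.8869804
V = pitch²·Σt = 1.34²·891059/12750 = 125.489

t(2,0)=2.197 V=125.489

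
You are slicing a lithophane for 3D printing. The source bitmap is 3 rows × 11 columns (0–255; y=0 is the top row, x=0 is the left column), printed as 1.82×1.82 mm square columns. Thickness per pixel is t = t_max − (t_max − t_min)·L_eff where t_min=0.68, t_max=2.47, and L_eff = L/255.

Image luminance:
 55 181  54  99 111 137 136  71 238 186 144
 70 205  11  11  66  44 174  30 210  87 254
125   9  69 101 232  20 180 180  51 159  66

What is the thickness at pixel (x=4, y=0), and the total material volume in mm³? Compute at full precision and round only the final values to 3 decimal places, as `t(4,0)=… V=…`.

span = t_max - t_min = 2.47 - 0.68 = 1.790
L(4,0) = 111, L_eff = 111/255 = 0.435294
t(4,0) = 2.47 - 1.790·0.435294 = 1.691
Σt over all 3·11 pixels = 1404391/25500 ≈ 55.0741569
V = pitch²·Σt = 1.82²·1404391/25500 = 182.428

t(4,0)=1.691 V=182.428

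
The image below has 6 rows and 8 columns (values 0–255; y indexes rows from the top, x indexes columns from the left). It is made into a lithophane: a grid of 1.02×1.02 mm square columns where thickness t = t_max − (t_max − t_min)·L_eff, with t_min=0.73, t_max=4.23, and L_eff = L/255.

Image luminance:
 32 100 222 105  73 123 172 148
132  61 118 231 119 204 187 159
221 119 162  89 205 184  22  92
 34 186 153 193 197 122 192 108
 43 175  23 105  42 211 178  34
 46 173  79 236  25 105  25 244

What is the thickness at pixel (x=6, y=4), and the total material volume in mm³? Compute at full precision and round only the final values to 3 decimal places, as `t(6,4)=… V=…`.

t(6,4)=1.787 V=122.578

span = t_max - t_min = 4.23 - 0.73 = 3.500
L(6,4) = 178, L_eff = 178/255 = 0.698039
t(6,4) = 4.23 - 3.500·0.698039 = 1.787
Σt over all 6·8 pixels = 300437/2550 ≈ 117.8184314
V = pitch²·Σt = 1.02²·300437/2550 = 122.578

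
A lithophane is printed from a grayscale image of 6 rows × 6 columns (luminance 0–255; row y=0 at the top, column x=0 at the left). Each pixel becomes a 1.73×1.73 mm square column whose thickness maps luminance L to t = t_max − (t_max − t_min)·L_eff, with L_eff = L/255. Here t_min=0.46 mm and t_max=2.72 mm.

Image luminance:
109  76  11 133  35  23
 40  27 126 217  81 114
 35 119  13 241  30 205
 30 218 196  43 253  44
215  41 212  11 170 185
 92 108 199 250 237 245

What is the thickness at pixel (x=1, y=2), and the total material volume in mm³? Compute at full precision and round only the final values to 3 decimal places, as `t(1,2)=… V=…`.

span = t_max - t_min = 2.72 - 0.46 = 2.260
L(1,2) = 119, L_eff = 119/255 = 0.466667
t(1,2) = 2.72 - 2.260·0.466667 = 1.665
Σt over all 6·6 pixels = 376544/6375 ≈ 59.0657255
V = pitch²·Σt = 1.73²·376544/6375 = 176.778

t(1,2)=1.665 V=176.778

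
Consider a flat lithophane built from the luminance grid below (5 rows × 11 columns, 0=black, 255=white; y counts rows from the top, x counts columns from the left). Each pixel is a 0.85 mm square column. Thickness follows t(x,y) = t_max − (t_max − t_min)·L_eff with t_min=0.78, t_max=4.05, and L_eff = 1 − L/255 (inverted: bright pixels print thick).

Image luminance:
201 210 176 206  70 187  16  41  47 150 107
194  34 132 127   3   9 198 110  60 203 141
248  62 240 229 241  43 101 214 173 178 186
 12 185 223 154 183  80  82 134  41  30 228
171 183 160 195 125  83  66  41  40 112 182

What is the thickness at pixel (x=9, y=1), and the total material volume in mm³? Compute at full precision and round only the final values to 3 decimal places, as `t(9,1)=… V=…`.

t(9,1)=3.383 V=98.139

span = t_max - t_min = 4.05 - 0.78 = 3.270
L(9,1) = 203, L_eff = 1 - 203/255 = 0.203922 (inverted)
t(9,1) = 4.05 - 3.270·0.203922 = 3.383
Σt over all 5·11 pixels = 1154573/8500 ≈ 135.8321176
V = pitch²·Σt = 0.85²·1154573/8500 = 98.139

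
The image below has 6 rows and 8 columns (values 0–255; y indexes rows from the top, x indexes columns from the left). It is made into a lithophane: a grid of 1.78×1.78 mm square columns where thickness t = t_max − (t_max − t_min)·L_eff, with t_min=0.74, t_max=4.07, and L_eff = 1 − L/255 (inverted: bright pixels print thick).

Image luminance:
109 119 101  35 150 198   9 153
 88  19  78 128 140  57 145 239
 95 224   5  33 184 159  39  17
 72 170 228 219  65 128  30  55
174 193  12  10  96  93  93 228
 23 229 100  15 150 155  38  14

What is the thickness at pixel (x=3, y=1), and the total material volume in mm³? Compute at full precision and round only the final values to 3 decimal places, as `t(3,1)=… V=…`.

span = t_max - t_min = 4.07 - 0.74 = 3.330
L(3,1) = 128, L_eff = 1 - 128/255 = 0.498039 (inverted)
t(3,1) = 4.07 - 3.330·0.498039 = 2.412
Σt over all 6·8 pixels = 434787/4250 ≈ 102.3028235
V = pitch²·Σt = 1.78²·434787/4250 = 324.136

t(3,1)=2.412 V=324.136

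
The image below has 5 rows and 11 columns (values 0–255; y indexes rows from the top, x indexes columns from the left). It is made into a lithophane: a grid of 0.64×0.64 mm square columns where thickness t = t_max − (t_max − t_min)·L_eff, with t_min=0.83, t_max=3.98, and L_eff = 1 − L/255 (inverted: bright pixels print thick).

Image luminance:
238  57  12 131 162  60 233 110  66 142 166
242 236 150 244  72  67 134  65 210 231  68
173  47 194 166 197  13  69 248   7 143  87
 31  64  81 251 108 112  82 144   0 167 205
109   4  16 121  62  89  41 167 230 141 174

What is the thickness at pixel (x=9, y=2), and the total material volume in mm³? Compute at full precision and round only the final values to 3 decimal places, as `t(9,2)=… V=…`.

span = t_max - t_min = 3.98 - 0.83 = 3.150
L(9,2) = 143, L_eff = 1 - 143/255 = 0.439216 (inverted)
t(9,2) = 3.98 - 3.150·0.439216 = 2.596
Σt over all 5·11 pixels = 55306/425 ≈ 130.1317647
V = pitch²·Σt = 0.64²·55306/425 = 53.302

t(9,2)=2.596 V=53.302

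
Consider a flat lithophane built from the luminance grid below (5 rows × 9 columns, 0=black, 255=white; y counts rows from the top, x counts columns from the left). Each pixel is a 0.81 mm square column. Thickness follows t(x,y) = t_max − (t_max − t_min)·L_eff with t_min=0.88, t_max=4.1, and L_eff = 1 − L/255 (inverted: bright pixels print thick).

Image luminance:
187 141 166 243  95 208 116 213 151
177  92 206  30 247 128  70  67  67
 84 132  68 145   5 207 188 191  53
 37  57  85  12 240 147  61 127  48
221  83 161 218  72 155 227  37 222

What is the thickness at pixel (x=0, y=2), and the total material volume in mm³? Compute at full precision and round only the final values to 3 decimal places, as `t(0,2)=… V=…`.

span = t_max - t_min = 4.1 - 0.88 = 3.220
L(0,2) = 84, L_eff = 1 - 84/255 = 0.670588 (inverted)
t(0,2) = 4.1 - 3.220·0.670588 = 1.941
Σt over all 5·9 pixels = 1452707/12750 ≈ 113.9378039
V = pitch²·Σt = 0.81²·1452707/12750 = 74.755

t(0,2)=1.941 V=74.755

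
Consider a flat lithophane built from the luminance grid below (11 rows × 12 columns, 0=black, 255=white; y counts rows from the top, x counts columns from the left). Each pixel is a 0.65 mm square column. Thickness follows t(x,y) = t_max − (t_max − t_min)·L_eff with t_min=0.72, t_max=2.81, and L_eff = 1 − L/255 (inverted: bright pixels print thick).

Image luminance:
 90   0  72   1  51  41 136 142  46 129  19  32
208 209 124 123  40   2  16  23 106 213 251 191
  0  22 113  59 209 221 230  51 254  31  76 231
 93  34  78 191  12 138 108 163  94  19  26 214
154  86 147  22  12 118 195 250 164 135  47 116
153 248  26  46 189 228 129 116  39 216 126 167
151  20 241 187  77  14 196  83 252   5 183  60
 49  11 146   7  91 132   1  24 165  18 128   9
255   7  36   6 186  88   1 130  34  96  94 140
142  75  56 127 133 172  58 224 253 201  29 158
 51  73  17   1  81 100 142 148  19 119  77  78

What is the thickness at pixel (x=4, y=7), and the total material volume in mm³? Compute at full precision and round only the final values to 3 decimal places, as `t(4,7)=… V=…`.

span = t_max - t_min = 2.81 - 0.72 = 2.090
L(4,7) = 91, L_eff = 1 - 91/255 = 0.643137 (inverted)
t(4,7) = 2.81 - 2.090·0.643137 = 1.466
Σt over all 11·12 pixels = 2666191/12750 ≈ 209.1130196
V = pitch²·Σt = 0.65²·2666191/12750 = 88.350

t(4,7)=1.466 V=88.350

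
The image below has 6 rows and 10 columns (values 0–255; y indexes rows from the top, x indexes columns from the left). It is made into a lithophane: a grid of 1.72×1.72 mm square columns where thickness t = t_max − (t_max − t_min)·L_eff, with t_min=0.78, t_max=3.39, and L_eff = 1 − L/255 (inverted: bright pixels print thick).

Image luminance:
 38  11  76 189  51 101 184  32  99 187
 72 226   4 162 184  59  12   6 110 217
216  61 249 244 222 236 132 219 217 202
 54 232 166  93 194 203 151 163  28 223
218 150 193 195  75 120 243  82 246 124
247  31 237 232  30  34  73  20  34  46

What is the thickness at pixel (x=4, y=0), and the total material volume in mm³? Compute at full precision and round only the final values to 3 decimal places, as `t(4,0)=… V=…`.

span = t_max - t_min = 3.39 - 0.78 = 2.610
L(4,0) = 51, L_eff = 1 - 51/255 = 0.800000 (inverted)
t(4,0) = 3.39 - 2.610·0.800000 = 1.302
Σt over all 6·10 pixels = 221457/1700 ≈ 130.2688235
V = pitch²·Σt = 1.72²·221457/1700 = 385.387

t(4,0)=1.302 V=385.387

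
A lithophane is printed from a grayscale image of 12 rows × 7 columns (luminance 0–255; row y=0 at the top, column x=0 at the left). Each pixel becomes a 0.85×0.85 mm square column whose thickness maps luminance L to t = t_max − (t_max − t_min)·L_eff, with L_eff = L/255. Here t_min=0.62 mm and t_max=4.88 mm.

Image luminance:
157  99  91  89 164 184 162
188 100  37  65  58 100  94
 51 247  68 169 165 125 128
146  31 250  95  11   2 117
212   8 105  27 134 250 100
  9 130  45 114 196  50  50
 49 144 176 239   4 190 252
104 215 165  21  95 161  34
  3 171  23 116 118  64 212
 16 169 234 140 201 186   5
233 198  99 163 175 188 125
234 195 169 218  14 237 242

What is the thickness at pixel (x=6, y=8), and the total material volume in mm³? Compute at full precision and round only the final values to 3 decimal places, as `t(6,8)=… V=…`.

span = t_max - t_min = 4.88 - 0.62 = 4.260
L(6,8) = 212, L_eff = 212/255 = 0.831373
t(6,8) = 4.88 - 4.260·0.831373 = 1.338
Σt over all 12·7 pixels = 98814/425 ≈ 232.5035294
V = pitch²·Σt = 0.85²·98814/425 = 167.984

t(6,8)=1.338 V=167.984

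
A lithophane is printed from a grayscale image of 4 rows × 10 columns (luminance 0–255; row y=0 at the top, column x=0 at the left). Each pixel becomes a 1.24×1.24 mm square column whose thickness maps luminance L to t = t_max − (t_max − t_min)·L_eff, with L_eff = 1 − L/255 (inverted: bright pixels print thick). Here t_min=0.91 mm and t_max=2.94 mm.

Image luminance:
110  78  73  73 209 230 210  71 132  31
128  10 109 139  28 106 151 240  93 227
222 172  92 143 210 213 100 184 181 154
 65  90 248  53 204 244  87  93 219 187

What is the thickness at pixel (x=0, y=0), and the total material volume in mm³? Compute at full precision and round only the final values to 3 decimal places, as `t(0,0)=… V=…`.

span = t_max - t_min = 2.94 - 0.91 = 2.030
L(0,0) = 110, L_eff = 1 - 110/255 = 0.568627 (inverted)
t(0,0) = 2.94 - 2.030·0.568627 = 1.786
Σt over all 4·10 pixels = 2066827/25500 ≈ 81.0520392
V = pitch²·Σt = 1.24²·2066827/25500 = 124.626

t(0,0)=1.786 V=124.626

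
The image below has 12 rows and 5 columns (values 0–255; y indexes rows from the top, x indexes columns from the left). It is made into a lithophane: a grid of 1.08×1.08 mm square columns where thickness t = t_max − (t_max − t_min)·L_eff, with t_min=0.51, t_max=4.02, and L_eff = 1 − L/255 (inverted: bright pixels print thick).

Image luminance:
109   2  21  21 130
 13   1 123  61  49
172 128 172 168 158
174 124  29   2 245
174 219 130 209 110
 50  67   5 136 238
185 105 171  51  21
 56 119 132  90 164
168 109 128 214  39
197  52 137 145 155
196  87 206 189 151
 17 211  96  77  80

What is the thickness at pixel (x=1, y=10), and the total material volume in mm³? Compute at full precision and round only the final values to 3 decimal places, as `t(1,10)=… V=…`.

t(1,10)=1.708 V=147.885

span = t_max - t_min = 4.02 - 0.51 = 3.510
L(1,10) = 87, L_eff = 1 - 87/255 = 0.658824 (inverted)
t(1,10) = 4.02 - 3.510·0.658824 = 1.708
Σt over all 12·5 pixels = 269424/2125 ≈ 126.7877647
V = pitch²·Σt = 1.08²·269424/2125 = 147.885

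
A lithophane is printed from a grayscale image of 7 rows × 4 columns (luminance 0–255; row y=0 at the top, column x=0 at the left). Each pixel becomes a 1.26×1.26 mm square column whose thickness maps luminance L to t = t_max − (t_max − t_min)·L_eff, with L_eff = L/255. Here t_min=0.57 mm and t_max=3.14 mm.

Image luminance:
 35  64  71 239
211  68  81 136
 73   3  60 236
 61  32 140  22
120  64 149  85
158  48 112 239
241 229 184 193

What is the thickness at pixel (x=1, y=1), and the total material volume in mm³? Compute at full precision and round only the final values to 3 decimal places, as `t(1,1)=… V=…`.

t(1,1)=2.455 V=85.916

span = t_max - t_min = 3.14 - 0.57 = 2.570
L(1,1) = 68, L_eff = 68/255 = 0.266667
t(1,1) = 3.14 - 2.570·0.266667 = 2.455
Σt over all 7·4 pixels = 229997/4250 ≈ 54.1169412
V = pitch²·Σt = 1.26²·229997/4250 = 85.916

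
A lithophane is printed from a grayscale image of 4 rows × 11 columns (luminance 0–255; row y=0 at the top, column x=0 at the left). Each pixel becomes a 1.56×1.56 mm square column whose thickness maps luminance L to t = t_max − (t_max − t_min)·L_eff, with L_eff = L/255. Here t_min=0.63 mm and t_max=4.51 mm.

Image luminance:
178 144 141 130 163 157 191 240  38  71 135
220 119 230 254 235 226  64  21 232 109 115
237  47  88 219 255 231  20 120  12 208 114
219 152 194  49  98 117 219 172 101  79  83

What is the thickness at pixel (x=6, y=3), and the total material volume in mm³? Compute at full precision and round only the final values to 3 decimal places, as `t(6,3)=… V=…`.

t(6,3)=1.178 V=244.198

span = t_max - t_min = 4.51 - 0.63 = 3.880
L(6,3) = 219, L_eff = 219/255 = 0.858824
t(6,3) = 4.51 - 3.880·0.858824 = 1.178
Σt over all 4·11 pixels = 213232/2125 ≈ 100.3444706
V = pitch²·Σt = 1.56²·213232/2125 = 244.198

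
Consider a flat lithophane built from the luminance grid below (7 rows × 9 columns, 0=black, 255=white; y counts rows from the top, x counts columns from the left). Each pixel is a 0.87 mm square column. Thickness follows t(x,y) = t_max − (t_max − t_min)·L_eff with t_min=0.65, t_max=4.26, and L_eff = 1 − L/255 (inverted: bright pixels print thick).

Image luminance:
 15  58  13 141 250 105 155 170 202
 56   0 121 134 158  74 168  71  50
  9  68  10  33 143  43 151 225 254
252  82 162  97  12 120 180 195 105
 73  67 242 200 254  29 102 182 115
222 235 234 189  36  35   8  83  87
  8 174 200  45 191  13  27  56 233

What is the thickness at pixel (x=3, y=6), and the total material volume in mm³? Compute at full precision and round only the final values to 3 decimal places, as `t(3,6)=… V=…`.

span = t_max - t_min = 4.26 - 0.65 = 3.610
L(3,6) = 45, L_eff = 1 - 45/255 = 0.823529 (inverted)
t(3,6) = 4.26 - 3.610·0.823529 = 1.287
Σt over all 7·9 pixels = 1241189/8500 ≈ 146.0222353
V = pitch²·Σt = 0.87²·1241189/8500 = 110.524

t(3,6)=1.287 V=110.524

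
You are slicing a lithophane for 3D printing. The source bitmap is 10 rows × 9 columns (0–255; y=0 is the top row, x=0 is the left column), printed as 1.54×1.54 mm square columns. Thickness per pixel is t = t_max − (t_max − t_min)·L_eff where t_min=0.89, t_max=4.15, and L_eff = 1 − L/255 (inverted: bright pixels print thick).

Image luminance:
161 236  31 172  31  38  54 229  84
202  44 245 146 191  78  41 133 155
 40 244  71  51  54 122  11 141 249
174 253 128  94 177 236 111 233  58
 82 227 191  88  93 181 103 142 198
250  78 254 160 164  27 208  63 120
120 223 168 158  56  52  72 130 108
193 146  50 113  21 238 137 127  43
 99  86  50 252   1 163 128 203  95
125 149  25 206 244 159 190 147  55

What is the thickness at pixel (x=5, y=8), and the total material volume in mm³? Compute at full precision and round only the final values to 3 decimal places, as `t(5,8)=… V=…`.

span = t_max - t_min = 4.15 - 0.89 = 3.260
L(5,8) = 163, L_eff = 1 - 163/255 = 0.360784 (inverted)
t(5,8) = 4.15 - 3.260·0.360784 = 2.974
Σt over all 10·9 pixels = 1478776/6375 ≈ 231.9648627
V = pitch²·Σt = 1.54²·1478776/6375 = 550.128

t(5,8)=2.974 V=550.128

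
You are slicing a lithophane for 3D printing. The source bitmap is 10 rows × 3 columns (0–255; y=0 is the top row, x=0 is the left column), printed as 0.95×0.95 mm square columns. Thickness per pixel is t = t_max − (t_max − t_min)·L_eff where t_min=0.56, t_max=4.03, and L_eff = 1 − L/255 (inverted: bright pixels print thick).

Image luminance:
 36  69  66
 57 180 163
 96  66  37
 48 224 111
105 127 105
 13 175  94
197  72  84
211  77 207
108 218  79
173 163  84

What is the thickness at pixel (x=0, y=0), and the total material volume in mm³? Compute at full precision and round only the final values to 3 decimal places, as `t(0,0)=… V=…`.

t(0,0)=1.050 V=57.470

span = t_max - t_min = 4.03 - 0.56 = 3.470
L(0,0) = 36, L_eff = 1 - 36/255 = 0.858824 (inverted)
t(0,0) = 4.03 - 3.470·0.858824 = 1.050
Σt over all 10·3 pixels = 324763/5100 ≈ 63.6790196
V = pitch²·Σt = 0.95²·324763/5100 = 57.470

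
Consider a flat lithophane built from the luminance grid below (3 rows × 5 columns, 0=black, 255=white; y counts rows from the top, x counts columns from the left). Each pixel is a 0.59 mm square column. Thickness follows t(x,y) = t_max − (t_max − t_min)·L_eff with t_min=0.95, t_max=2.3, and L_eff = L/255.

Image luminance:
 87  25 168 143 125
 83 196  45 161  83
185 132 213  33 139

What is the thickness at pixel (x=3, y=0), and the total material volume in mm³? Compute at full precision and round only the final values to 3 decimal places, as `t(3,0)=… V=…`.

span = t_max - t_min = 2.3 - 0.95 = 1.350
L(3,0) = 143, L_eff = 143/255 = 0.560784
t(3,0) = 2.3 - 1.350·0.560784 = 1.543
Σt over all 3·5 pixels = 10572/425 ≈ 24.8752941
V = pitch²·Σt = 0.59²·10572/425 = 8.659

t(3,0)=1.543 V=8.659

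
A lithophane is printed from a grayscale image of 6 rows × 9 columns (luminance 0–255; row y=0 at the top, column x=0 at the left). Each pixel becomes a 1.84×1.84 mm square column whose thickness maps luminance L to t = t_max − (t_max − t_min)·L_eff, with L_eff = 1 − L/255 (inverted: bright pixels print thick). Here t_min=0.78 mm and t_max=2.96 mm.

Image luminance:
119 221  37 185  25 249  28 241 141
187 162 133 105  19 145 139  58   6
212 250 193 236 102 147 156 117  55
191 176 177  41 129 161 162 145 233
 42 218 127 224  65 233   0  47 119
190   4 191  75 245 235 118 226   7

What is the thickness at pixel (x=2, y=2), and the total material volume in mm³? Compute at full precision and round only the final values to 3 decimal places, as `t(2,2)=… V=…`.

t(2,2)=2.430 V=358.202

span = t_max - t_min = 2.96 - 0.78 = 2.180
L(2,2) = 193, L_eff = 1 - 193/255 = 0.243137 (inverted)
t(2,2) = 2.96 - 2.180·0.243137 = 2.430
Σt over all 6·9 pixels = 449657/4250 ≈ 105.8016471
V = pitch²·Σt = 1.84²·449657/4250 = 358.202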